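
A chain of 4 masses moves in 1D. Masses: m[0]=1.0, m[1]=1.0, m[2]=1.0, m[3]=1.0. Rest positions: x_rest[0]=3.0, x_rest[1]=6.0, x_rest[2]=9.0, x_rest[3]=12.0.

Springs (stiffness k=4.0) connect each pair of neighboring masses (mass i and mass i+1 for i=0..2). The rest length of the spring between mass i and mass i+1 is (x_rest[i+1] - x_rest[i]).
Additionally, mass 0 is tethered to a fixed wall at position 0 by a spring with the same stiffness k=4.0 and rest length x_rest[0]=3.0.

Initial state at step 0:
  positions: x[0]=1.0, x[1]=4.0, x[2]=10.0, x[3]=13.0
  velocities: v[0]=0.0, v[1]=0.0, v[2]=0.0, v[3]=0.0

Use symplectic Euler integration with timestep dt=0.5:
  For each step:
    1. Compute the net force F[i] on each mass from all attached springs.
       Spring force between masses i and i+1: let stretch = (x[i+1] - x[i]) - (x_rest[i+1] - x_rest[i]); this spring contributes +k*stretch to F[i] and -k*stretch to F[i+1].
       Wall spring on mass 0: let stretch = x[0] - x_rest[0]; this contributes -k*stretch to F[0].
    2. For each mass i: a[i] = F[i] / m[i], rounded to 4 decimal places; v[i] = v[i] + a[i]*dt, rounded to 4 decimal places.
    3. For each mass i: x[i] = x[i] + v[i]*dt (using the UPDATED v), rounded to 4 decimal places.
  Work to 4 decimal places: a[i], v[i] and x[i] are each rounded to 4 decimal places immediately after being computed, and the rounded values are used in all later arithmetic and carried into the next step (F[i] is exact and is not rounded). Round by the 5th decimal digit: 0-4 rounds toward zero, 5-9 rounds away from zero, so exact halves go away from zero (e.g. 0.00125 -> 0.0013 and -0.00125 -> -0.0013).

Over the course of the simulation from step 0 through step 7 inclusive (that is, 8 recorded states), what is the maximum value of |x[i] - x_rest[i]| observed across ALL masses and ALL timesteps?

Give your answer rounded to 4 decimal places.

Answer: 3.0000

Derivation:
Step 0: x=[1.0000 4.0000 10.0000 13.0000] v=[0.0000 0.0000 0.0000 0.0000]
Step 1: x=[3.0000 7.0000 7.0000 13.0000] v=[4.0000 6.0000 -6.0000 0.0000]
Step 2: x=[6.0000 6.0000 10.0000 10.0000] v=[6.0000 -2.0000 6.0000 -6.0000]
Step 3: x=[3.0000 9.0000 9.0000 10.0000] v=[-6.0000 6.0000 -2.0000 0.0000]
Step 4: x=[3.0000 6.0000 9.0000 12.0000] v=[0.0000 -6.0000 0.0000 4.0000]
Step 5: x=[3.0000 3.0000 9.0000 14.0000] v=[0.0000 -6.0000 0.0000 4.0000]
Step 6: x=[0.0000 6.0000 8.0000 14.0000] v=[-6.0000 6.0000 -2.0000 0.0000]
Step 7: x=[3.0000 5.0000 11.0000 11.0000] v=[6.0000 -2.0000 6.0000 -6.0000]
Max displacement = 3.0000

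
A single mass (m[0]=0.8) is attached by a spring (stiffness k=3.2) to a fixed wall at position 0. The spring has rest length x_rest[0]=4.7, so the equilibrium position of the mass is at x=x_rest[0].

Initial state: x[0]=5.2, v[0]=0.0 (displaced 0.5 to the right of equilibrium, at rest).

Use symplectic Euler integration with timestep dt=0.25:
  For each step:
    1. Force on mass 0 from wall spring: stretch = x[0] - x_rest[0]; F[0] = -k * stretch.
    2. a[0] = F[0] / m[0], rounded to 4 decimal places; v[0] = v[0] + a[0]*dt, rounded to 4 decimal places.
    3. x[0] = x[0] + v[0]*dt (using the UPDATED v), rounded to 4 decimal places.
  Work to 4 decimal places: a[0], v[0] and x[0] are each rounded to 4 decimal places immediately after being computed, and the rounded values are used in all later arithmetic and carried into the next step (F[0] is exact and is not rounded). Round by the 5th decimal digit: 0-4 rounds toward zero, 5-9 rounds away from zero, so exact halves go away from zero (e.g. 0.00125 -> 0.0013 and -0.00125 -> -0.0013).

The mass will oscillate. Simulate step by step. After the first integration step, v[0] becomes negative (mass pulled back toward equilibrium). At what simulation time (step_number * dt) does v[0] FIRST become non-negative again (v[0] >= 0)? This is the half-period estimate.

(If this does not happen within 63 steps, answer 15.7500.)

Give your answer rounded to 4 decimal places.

Answer: 1.7500

Derivation:
Step 0: x=[5.2000] v=[0.0000]
Step 1: x=[5.0750] v=[-0.5000]
Step 2: x=[4.8563] v=[-0.8750]
Step 3: x=[4.5985] v=[-1.0313]
Step 4: x=[4.3661] v=[-0.9298]
Step 5: x=[4.2171] v=[-0.5959]
Step 6: x=[4.1889] v=[-0.1130]
Step 7: x=[4.2884] v=[0.3981]
First v>=0 after going negative at step 7, time=1.7500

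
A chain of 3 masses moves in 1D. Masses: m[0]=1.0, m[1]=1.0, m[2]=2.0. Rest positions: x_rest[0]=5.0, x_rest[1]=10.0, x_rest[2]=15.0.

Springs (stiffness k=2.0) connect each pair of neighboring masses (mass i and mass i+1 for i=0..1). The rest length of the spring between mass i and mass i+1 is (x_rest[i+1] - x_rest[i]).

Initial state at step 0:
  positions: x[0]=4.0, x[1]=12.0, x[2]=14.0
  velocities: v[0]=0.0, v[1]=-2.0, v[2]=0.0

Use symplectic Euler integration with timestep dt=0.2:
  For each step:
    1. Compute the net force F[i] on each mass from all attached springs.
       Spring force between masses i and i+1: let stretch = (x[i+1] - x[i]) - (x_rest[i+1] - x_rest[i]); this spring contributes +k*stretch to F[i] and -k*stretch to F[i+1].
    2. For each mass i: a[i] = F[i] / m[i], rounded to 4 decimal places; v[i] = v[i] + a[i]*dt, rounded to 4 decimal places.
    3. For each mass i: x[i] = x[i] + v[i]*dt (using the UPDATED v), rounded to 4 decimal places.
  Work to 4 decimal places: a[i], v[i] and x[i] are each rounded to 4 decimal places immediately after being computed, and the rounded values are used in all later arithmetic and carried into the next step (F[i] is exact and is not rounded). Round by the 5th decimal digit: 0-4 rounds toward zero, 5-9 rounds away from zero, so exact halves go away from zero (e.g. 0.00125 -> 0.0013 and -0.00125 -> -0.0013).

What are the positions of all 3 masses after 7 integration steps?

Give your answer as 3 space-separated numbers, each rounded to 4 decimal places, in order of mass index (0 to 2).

Step 0: x=[4.0000 12.0000 14.0000] v=[0.0000 -2.0000 0.0000]
Step 1: x=[4.2400 11.1200 14.1200] v=[1.2000 -4.4000 0.6000]
Step 2: x=[4.6304 9.9296 14.3200] v=[1.9520 -5.9520 1.0000]
Step 3: x=[5.0447 8.6665 14.5444] v=[2.0717 -6.3155 1.1219]
Step 4: x=[5.3488 7.5839 14.7337] v=[1.5204 -5.4131 0.9463]
Step 5: x=[5.4317 6.8945 14.8370] v=[0.4144 -3.4472 0.5163]
Step 6: x=[5.2316 6.7234 14.8226] v=[-1.0005 -0.8553 -0.0722]
Step 7: x=[4.7508 7.0809 14.6842] v=[-2.4038 1.7877 -0.6920]

Answer: 4.7508 7.0809 14.6842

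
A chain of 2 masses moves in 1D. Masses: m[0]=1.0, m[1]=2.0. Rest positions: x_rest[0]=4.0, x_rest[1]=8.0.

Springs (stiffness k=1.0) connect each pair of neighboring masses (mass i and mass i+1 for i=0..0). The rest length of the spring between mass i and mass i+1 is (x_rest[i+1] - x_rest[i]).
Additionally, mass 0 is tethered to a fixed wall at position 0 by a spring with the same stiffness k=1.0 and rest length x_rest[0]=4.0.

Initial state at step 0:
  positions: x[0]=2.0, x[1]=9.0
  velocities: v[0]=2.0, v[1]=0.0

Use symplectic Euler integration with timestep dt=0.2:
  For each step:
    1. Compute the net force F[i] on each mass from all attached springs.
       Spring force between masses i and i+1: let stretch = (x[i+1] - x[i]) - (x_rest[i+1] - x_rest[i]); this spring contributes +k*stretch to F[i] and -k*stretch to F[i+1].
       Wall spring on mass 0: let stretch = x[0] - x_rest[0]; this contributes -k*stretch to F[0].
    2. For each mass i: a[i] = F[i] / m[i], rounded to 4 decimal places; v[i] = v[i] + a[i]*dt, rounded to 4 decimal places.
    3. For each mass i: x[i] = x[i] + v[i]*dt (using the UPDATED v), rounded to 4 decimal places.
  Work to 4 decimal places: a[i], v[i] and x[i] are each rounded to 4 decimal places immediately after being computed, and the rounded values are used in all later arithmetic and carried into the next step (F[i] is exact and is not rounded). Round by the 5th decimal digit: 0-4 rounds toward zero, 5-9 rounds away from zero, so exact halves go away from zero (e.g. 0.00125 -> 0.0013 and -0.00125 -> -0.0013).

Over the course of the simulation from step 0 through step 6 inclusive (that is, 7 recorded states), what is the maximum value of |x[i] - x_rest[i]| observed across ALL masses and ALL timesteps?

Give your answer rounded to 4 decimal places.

Step 0: x=[2.0000 9.0000] v=[2.0000 0.0000]
Step 1: x=[2.6000 8.9400] v=[3.0000 -0.3000]
Step 2: x=[3.3496 8.8332] v=[3.7480 -0.5340]
Step 3: x=[4.1846 8.6967] v=[4.1748 -0.6824]
Step 4: x=[5.0327 8.5500] v=[4.2403 -0.7336]
Step 5: x=[5.8201 8.4129] v=[3.9372 -0.6853]
Step 6: x=[6.4784 8.3040] v=[3.2917 -0.5446]
Max displacement = 2.4784

Answer: 2.4784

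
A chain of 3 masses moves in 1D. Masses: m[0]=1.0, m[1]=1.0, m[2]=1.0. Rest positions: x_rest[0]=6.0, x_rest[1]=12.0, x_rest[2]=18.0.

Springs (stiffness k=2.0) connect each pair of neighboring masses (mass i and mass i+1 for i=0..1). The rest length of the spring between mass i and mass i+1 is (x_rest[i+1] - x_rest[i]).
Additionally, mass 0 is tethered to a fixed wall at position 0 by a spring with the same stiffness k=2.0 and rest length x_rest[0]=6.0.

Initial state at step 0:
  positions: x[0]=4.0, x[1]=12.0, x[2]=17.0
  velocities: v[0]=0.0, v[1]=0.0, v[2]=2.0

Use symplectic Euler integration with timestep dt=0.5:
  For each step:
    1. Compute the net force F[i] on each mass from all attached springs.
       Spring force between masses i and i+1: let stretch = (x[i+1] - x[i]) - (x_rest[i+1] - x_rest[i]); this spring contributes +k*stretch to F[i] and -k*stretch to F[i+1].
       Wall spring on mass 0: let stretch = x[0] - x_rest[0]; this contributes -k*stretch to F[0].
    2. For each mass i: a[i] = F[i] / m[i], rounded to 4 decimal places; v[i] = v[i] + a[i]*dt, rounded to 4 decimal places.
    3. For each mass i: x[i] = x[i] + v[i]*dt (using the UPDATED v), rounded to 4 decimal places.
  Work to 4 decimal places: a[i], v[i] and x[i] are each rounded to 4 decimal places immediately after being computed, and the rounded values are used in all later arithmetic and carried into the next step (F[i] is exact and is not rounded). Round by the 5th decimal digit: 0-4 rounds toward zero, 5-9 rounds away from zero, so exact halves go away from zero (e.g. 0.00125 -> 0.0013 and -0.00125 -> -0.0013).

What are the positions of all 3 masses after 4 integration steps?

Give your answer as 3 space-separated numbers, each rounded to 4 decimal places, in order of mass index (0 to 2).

Answer: 6.0625 15.1250 18.2500

Derivation:
Step 0: x=[4.0000 12.0000 17.0000] v=[0.0000 0.0000 2.0000]
Step 1: x=[6.0000 10.5000 18.5000] v=[4.0000 -3.0000 3.0000]
Step 2: x=[7.2500 10.7500 19.0000] v=[2.5000 0.5000 1.0000]
Step 3: x=[6.6250 13.3750 18.3750] v=[-1.2500 5.2500 -1.2500]
Step 4: x=[6.0625 15.1250 18.2500] v=[-1.1250 3.5000 -0.2500]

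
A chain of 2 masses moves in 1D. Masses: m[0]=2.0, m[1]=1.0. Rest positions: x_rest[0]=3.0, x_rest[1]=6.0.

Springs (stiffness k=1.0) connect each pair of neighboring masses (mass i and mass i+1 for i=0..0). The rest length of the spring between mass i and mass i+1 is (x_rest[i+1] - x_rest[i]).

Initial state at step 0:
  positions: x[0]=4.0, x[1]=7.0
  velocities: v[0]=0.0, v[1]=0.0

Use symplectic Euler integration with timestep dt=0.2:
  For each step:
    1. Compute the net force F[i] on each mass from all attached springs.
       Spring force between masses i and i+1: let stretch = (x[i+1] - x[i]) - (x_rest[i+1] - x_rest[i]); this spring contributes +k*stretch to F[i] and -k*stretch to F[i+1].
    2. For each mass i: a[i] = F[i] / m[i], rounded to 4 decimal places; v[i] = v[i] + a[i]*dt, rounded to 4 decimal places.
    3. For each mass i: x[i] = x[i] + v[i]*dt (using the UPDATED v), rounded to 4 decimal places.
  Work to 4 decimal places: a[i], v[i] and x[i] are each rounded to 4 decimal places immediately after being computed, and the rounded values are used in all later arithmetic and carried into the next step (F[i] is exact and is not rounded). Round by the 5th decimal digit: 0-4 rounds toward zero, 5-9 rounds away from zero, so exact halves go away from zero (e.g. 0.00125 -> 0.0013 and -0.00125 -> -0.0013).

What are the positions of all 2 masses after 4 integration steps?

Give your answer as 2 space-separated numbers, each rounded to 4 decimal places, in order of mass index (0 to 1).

Answer: 4.0000 7.0000

Derivation:
Step 0: x=[4.0000 7.0000] v=[0.0000 0.0000]
Step 1: x=[4.0000 7.0000] v=[0.0000 0.0000]
Step 2: x=[4.0000 7.0000] v=[0.0000 0.0000]
Step 3: x=[4.0000 7.0000] v=[0.0000 0.0000]
Step 4: x=[4.0000 7.0000] v=[0.0000 0.0000]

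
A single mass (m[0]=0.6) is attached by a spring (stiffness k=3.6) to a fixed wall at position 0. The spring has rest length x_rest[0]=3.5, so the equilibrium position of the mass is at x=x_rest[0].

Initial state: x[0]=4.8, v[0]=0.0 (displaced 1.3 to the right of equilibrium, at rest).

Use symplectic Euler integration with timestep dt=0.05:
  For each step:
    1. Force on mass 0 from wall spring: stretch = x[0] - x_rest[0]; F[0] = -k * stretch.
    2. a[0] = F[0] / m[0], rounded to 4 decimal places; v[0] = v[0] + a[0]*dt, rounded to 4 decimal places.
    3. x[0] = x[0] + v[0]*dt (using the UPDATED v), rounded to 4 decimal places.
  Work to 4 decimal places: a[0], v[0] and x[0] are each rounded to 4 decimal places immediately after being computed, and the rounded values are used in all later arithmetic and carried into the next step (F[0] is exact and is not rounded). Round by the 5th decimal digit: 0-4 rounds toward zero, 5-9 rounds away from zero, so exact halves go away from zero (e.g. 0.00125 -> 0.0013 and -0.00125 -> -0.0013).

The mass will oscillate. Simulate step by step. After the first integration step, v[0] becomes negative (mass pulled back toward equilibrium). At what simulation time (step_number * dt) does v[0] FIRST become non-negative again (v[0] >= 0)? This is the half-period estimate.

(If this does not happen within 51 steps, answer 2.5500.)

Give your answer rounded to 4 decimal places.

Answer: 1.3000

Derivation:
Step 0: x=[4.8000] v=[0.0000]
Step 1: x=[4.7805] v=[-0.3900]
Step 2: x=[4.7418] v=[-0.7742]
Step 3: x=[4.6845] v=[-1.1467]
Step 4: x=[4.6094] v=[-1.5021]
Step 5: x=[4.5177] v=[-1.8349]
Step 6: x=[4.4107] v=[-2.1402]
Step 7: x=[4.2900] v=[-2.4134]
Step 8: x=[4.1575] v=[-2.6504]
Step 9: x=[4.0151] v=[-2.8477]
Step 10: x=[3.8650] v=[-3.0022]
Step 11: x=[3.7094] v=[-3.1117]
Step 12: x=[3.5507] v=[-3.1745]
Step 13: x=[3.3912] v=[-3.1897]
Step 14: x=[3.2333] v=[-3.1571]
Step 15: x=[3.0794] v=[-3.0771]
Step 16: x=[2.9319] v=[-2.9509]
Step 17: x=[2.7929] v=[-2.7805]
Step 18: x=[2.6645] v=[-2.5684]
Step 19: x=[2.5486] v=[-2.3178]
Step 20: x=[2.4470] v=[-2.0324]
Step 21: x=[2.3612] v=[-1.7165]
Step 22: x=[2.2925] v=[-1.3749]
Step 23: x=[2.2419] v=[-1.0127]
Step 24: x=[2.2101] v=[-0.6353]
Step 25: x=[2.1977] v=[-0.2483]
Step 26: x=[2.2048] v=[0.1424]
First v>=0 after going negative at step 26, time=1.3000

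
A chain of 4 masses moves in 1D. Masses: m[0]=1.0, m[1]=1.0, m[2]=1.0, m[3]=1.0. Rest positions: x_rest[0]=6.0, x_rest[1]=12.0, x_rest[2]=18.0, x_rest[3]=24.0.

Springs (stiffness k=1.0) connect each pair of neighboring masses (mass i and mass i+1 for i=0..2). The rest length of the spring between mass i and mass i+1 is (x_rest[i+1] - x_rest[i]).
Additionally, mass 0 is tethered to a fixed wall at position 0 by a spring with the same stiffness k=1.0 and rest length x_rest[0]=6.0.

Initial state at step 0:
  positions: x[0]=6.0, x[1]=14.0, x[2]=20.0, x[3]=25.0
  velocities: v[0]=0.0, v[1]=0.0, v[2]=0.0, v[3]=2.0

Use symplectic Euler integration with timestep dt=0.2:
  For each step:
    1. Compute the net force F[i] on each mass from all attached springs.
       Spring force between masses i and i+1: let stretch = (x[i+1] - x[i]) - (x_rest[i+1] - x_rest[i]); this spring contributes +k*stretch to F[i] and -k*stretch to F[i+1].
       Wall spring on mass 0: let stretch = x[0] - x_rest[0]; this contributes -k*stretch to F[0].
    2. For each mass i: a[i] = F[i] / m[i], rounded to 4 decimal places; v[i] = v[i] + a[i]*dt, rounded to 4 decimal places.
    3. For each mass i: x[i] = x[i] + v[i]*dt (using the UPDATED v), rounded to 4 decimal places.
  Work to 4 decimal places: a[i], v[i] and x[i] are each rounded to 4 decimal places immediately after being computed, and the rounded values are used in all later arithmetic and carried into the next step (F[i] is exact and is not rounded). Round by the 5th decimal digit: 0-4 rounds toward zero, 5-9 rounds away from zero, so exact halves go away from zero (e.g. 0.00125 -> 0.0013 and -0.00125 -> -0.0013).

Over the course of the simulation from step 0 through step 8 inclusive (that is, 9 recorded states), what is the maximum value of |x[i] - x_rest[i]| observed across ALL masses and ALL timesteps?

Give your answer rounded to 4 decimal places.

Step 0: x=[6.0000 14.0000 20.0000 25.0000] v=[0.0000 0.0000 0.0000 2.0000]
Step 1: x=[6.0800 13.9200 19.9600 25.4400] v=[0.4000 -0.4000 -0.2000 2.2000]
Step 2: x=[6.2304 13.7680 19.8976 25.9008] v=[0.7520 -0.7600 -0.3120 2.3040]
Step 3: x=[6.4331 13.5597 19.8301 26.3615] v=[1.0134 -1.0416 -0.3373 2.3034]
Step 4: x=[6.6635 13.3171 19.7731 26.8009] v=[1.1521 -1.2128 -0.2851 2.1971]
Step 5: x=[6.8935 13.0666 19.7390 27.1992] v=[1.1501 -1.2523 -0.1707 1.9915]
Step 6: x=[7.0947 12.8361 19.7364 27.5391] v=[1.0060 -1.1524 -0.0131 1.6995]
Step 7: x=[7.2418 12.6520 19.7699 27.8069] v=[0.7353 -0.9206 0.1674 1.3390]
Step 8: x=[7.3156 12.5362 19.8401 27.9932] v=[0.3690 -0.5791 0.3512 0.9316]
Max displacement = 3.9932

Answer: 3.9932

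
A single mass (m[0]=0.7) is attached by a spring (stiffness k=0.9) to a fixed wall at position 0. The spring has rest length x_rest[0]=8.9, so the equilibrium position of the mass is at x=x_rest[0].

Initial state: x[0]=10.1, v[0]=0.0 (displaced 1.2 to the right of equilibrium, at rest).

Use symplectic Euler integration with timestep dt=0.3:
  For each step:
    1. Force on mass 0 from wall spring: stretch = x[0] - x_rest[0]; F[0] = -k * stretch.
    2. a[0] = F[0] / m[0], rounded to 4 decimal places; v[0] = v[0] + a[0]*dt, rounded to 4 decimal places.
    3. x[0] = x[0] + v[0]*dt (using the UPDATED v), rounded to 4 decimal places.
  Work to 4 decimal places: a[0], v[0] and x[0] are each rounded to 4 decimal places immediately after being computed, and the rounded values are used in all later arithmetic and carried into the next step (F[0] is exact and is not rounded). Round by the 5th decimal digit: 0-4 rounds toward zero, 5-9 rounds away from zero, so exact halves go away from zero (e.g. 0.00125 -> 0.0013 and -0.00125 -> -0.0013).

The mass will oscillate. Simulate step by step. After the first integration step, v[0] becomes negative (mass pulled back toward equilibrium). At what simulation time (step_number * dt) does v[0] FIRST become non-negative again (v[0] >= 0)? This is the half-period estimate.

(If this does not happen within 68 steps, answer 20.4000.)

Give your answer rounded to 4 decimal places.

Step 0: x=[10.1000] v=[0.0000]
Step 1: x=[9.9611] v=[-0.4629]
Step 2: x=[9.6994] v=[-0.8722]
Step 3: x=[9.3453] v=[-1.1805]
Step 4: x=[8.9396] v=[-1.3523]
Step 5: x=[8.5293] v=[-1.3676]
Step 6: x=[8.1619] v=[-1.2246]
Step 7: x=[7.8799] v=[-0.9399]
Step 8: x=[7.7160] v=[-0.5464]
Step 9: x=[7.6891] v=[-0.0897]
Step 10: x=[7.8023] v=[0.3774]
First v>=0 after going negative at step 10, time=3.0000

Answer: 3.0000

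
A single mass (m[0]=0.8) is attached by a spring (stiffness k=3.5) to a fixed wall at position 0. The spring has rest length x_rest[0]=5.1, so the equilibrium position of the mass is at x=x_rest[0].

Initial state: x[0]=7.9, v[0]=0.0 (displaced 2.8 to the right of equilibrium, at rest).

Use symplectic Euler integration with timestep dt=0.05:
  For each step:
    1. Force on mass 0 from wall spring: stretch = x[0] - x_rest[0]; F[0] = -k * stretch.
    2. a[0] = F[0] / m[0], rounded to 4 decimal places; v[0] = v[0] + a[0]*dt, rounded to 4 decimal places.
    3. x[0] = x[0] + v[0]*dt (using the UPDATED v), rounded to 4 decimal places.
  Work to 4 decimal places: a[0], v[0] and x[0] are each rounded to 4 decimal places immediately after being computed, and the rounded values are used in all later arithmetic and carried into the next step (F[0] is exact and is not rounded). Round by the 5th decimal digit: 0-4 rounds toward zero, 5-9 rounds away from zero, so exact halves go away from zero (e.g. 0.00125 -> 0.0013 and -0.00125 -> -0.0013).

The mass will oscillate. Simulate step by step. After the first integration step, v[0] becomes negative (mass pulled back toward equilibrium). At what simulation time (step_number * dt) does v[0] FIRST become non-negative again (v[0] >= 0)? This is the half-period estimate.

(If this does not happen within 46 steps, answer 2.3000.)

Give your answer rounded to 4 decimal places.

Answer: 1.5500

Derivation:
Step 0: x=[7.9000] v=[0.0000]
Step 1: x=[7.8694] v=[-0.6125]
Step 2: x=[7.8085] v=[-1.2183]
Step 3: x=[7.7180] v=[-1.8108]
Step 4: x=[7.5988] v=[-2.3835]
Step 5: x=[7.4523] v=[-2.9301]
Step 6: x=[7.2801] v=[-3.4447]
Step 7: x=[7.0840] v=[-3.9216]
Step 8: x=[6.8662] v=[-4.3556]
Step 9: x=[6.6291] v=[-4.7420]
Step 10: x=[6.3753] v=[-5.0765]
Step 11: x=[6.1075] v=[-5.3555]
Step 12: x=[5.8287] v=[-5.5759]
Step 13: x=[5.5419] v=[-5.7353]
Step 14: x=[5.2503] v=[-5.8320]
Step 15: x=[4.9571] v=[-5.8649]
Step 16: x=[4.6654] v=[-5.8336]
Step 17: x=[4.3785] v=[-5.7385]
Step 18: x=[4.0995] v=[-5.5807]
Step 19: x=[3.8314] v=[-5.3618]
Step 20: x=[3.5772] v=[-5.0843]
Step 21: x=[3.3396] v=[-4.7512]
Step 22: x=[3.1213] v=[-4.3661]
Step 23: x=[2.9246] v=[-3.9333]
Step 24: x=[2.7517] v=[-3.4574]
Step 25: x=[2.6045] v=[-2.9437]
Step 26: x=[2.4846] v=[-2.3978]
Step 27: x=[2.3933] v=[-1.8257]
Step 28: x=[2.3316] v=[-1.2336]
Step 29: x=[2.3002] v=[-0.6280]
Step 30: x=[2.2994] v=[-0.0155]
Step 31: x=[2.3293] v=[0.5971]
First v>=0 after going negative at step 31, time=1.5500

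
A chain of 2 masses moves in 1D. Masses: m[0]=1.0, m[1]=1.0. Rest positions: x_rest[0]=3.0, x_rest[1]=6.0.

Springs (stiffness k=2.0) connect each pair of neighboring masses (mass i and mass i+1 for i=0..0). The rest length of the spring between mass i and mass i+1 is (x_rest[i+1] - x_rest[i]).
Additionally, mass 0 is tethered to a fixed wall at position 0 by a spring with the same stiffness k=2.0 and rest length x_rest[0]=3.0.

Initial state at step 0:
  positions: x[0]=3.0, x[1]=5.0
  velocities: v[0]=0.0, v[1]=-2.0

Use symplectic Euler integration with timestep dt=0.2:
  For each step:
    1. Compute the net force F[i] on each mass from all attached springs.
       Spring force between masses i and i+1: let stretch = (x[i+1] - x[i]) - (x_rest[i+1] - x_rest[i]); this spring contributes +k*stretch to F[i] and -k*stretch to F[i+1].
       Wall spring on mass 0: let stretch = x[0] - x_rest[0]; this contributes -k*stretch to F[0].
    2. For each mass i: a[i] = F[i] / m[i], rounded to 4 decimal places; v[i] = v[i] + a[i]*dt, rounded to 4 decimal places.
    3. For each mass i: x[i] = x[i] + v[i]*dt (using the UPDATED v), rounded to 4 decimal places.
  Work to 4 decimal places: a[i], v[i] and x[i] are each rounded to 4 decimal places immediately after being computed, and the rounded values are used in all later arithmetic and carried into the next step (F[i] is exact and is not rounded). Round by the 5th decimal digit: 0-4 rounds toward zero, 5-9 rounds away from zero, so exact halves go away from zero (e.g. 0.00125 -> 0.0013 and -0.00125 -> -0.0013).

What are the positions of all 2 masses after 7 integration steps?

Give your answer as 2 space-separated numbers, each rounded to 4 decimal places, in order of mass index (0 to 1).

Answer: 1.4467 4.5426

Derivation:
Step 0: x=[3.0000 5.0000] v=[0.0000 -2.0000]
Step 1: x=[2.9200 4.6800] v=[-0.4000 -1.6000]
Step 2: x=[2.7472 4.4592] v=[-0.8640 -1.1040]
Step 3: x=[2.4916 4.3414] v=[-1.2781 -0.5888]
Step 4: x=[2.1846 4.3157] v=[-1.5348 -0.1287]
Step 5: x=[1.8734 4.3595] v=[-1.5562 0.2189]
Step 6: x=[1.6112 4.4444] v=[-1.3111 0.4245]
Step 7: x=[1.4467 4.5426] v=[-0.8223 0.4912]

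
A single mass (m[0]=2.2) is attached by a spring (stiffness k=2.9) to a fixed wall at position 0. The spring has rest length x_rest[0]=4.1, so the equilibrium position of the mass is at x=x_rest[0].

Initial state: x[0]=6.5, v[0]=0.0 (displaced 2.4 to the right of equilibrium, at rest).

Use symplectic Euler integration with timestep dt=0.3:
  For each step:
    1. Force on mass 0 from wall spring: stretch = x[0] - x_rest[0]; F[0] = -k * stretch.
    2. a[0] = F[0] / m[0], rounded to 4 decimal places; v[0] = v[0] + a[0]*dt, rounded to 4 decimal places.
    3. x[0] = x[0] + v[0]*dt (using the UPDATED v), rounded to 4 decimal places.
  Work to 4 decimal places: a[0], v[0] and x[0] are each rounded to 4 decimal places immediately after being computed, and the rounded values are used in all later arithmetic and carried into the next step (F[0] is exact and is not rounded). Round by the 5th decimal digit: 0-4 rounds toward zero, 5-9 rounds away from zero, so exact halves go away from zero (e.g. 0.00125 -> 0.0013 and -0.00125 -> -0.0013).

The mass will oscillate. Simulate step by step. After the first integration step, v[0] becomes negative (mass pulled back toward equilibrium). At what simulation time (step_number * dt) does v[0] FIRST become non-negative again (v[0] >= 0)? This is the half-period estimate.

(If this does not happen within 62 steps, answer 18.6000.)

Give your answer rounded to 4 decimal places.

Step 0: x=[6.5000] v=[0.0000]
Step 1: x=[6.2153] v=[-0.9491]
Step 2: x=[5.6796] v=[-1.7856]
Step 3: x=[4.9565] v=[-2.4103]
Step 4: x=[4.1318] v=[-2.7490]
Step 5: x=[3.3033] v=[-2.7616]
Step 6: x=[2.5694] v=[-2.4465]
Step 7: x=[2.0170] v=[-1.8412]
Step 8: x=[1.7118] v=[-1.0175]
Step 9: x=[1.6899] v=[-0.0731]
Step 10: x=[1.9539] v=[0.8800]
First v>=0 after going negative at step 10, time=3.0000

Answer: 3.0000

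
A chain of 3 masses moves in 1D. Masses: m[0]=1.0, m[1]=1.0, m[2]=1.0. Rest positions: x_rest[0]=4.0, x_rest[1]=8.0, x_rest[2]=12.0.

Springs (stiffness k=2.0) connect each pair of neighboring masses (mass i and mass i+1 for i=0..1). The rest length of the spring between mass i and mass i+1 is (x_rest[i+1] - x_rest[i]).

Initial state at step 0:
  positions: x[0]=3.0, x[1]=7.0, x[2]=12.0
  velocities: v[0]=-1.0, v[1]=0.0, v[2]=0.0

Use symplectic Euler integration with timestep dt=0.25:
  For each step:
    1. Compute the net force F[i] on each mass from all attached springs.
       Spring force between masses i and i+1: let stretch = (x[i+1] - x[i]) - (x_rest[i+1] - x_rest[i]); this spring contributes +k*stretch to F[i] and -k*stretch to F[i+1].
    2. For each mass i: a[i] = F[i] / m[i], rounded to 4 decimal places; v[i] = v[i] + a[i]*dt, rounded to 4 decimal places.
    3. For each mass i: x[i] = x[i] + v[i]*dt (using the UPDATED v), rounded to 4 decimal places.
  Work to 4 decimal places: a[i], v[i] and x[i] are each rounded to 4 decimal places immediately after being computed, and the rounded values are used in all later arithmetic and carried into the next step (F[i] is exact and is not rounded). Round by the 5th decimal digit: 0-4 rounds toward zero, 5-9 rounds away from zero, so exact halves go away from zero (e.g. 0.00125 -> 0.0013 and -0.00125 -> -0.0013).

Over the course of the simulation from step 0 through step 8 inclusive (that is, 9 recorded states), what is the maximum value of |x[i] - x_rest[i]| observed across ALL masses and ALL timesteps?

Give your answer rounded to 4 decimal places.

Answer: 1.6624

Derivation:
Step 0: x=[3.0000 7.0000 12.0000] v=[-1.0000 0.0000 0.0000]
Step 1: x=[2.7500 7.1250 11.8750] v=[-1.0000 0.5000 -0.5000]
Step 2: x=[2.5469 7.2969 11.6563] v=[-0.8125 0.6875 -0.8750]
Step 3: x=[2.4375 7.4200 11.3926] v=[-0.4375 0.4922 -1.0547]
Step 4: x=[2.4510 7.4168 11.1324] v=[0.0538 -0.0128 -1.0410]
Step 5: x=[2.5852 7.2573 10.9077] v=[0.5367 -0.6379 -0.8988]
Step 6: x=[2.8034 6.9701 10.7267] v=[0.8728 -1.1488 -0.7240]
Step 7: x=[3.0425 6.6316 10.5761] v=[0.9562 -1.3539 -0.6023]
Step 8: x=[3.2302 6.3376 10.4325] v=[0.7508 -1.1762 -0.5746]
Max displacement = 1.6624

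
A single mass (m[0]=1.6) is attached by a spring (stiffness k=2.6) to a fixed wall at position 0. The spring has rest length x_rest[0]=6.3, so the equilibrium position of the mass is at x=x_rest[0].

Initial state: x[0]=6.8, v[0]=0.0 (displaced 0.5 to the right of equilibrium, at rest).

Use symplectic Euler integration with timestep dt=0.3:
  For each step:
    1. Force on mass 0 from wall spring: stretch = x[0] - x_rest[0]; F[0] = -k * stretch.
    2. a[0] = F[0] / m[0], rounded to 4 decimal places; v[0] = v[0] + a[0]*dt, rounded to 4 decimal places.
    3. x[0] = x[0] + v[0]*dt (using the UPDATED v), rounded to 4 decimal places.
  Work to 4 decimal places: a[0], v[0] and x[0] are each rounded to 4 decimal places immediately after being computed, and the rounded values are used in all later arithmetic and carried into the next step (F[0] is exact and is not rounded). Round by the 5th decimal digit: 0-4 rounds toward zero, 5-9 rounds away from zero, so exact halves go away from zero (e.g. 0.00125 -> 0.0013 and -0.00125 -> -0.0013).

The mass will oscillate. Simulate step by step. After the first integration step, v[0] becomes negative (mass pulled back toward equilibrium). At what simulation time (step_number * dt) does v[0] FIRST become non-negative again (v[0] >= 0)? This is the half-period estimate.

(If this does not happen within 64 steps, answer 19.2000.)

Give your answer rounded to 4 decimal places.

Step 0: x=[6.8000] v=[0.0000]
Step 1: x=[6.7269] v=[-0.2438]
Step 2: x=[6.5913] v=[-0.4519]
Step 3: x=[6.4131] v=[-0.5939]
Step 4: x=[6.2184] v=[-0.6490]
Step 5: x=[6.0356] v=[-0.6092]
Step 6: x=[5.8915] v=[-0.4803]
Step 7: x=[5.8071] v=[-0.2812]
Step 8: x=[5.7948] v=[-0.0409]
Step 9: x=[5.8564] v=[0.2054]
First v>=0 after going negative at step 9, time=2.7000

Answer: 2.7000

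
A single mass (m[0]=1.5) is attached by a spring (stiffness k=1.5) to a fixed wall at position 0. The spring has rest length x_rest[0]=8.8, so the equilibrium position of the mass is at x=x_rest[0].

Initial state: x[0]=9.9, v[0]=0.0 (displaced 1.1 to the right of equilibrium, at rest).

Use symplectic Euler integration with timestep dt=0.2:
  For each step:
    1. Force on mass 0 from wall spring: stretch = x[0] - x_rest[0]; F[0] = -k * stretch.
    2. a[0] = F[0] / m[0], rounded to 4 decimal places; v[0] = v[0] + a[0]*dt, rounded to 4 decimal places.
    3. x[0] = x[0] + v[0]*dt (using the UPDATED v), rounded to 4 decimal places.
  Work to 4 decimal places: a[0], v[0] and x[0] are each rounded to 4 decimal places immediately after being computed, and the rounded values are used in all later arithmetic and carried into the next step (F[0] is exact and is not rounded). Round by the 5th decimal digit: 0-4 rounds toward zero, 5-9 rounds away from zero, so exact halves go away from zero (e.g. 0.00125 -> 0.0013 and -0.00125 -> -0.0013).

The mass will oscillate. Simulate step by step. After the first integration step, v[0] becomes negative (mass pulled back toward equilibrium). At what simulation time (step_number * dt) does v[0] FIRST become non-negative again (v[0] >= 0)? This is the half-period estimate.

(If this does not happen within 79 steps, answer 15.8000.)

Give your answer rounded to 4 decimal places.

Step 0: x=[9.9000] v=[0.0000]
Step 1: x=[9.8560] v=[-0.2200]
Step 2: x=[9.7698] v=[-0.4312]
Step 3: x=[9.6448] v=[-0.6252]
Step 4: x=[9.4860] v=[-0.7942]
Step 5: x=[9.2997] v=[-0.9314]
Step 6: x=[9.0934] v=[-1.0313]
Step 7: x=[8.8754] v=[-1.0900]
Step 8: x=[8.6544] v=[-1.1051]
Step 9: x=[8.4392] v=[-1.0760]
Step 10: x=[8.2384] v=[-1.0038]
Step 11: x=[8.0601] v=[-0.8915]
Step 12: x=[7.9114] v=[-0.7435]
Step 13: x=[7.7982] v=[-0.5658]
Step 14: x=[7.7251] v=[-0.3654]
Step 15: x=[7.6950] v=[-0.1504]
Step 16: x=[7.7091] v=[0.0706]
First v>=0 after going negative at step 16, time=3.2000

Answer: 3.2000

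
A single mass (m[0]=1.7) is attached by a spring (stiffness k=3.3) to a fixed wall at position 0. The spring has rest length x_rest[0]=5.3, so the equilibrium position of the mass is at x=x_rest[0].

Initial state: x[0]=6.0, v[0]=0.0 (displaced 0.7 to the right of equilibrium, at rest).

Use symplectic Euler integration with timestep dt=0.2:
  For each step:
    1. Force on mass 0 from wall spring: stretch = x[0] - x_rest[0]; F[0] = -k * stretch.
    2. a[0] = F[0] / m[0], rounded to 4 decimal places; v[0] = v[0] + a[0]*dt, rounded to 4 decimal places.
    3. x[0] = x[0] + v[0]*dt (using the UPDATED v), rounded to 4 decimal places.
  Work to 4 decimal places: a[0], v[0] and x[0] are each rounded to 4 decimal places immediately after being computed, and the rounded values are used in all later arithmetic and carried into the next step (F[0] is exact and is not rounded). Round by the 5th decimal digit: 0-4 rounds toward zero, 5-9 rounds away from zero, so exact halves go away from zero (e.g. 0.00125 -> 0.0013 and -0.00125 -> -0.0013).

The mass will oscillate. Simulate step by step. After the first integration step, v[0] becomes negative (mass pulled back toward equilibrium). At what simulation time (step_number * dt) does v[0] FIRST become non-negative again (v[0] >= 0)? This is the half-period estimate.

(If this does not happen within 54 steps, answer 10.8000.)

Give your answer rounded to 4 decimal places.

Step 0: x=[6.0000] v=[0.0000]
Step 1: x=[5.9456] v=[-0.2718]
Step 2: x=[5.8411] v=[-0.5224]
Step 3: x=[5.6946] v=[-0.7325]
Step 4: x=[5.5175] v=[-0.8857]
Step 5: x=[5.3235] v=[-0.9701]
Step 6: x=[5.1277] v=[-0.9792]
Step 7: x=[4.9452] v=[-0.9123]
Step 8: x=[4.7903] v=[-0.7746]
Step 9: x=[4.6750] v=[-0.5767]
Step 10: x=[4.6082] v=[-0.3341]
Step 11: x=[4.5951] v=[-0.0655]
Step 12: x=[4.6367] v=[0.2082]
First v>=0 after going negative at step 12, time=2.4000

Answer: 2.4000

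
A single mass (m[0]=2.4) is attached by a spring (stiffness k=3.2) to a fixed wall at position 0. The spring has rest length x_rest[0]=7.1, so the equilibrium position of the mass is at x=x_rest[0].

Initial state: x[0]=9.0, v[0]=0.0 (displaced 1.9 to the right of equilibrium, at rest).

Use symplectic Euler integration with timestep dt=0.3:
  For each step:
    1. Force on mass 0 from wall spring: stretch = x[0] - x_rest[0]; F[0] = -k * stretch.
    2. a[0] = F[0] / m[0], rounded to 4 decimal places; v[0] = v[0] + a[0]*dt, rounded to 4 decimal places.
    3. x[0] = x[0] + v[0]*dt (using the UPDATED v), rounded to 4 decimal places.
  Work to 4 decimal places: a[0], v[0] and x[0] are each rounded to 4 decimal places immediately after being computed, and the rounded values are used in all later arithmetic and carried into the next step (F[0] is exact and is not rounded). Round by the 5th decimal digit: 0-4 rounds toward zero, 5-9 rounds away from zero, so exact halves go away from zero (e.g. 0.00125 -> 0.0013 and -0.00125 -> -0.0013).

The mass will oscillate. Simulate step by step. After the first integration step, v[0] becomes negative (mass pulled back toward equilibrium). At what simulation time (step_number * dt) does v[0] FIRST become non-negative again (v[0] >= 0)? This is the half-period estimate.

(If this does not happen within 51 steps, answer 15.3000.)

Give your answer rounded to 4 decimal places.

Answer: 3.0000

Derivation:
Step 0: x=[9.0000] v=[0.0000]
Step 1: x=[8.7720] v=[-0.7600]
Step 2: x=[8.3434] v=[-1.4288]
Step 3: x=[7.7655] v=[-1.9262]
Step 4: x=[7.1078] v=[-2.1924]
Step 5: x=[6.4492] v=[-2.1955]
Step 6: x=[5.8686] v=[-1.9352]
Step 7: x=[5.4358] v=[-1.4426]
Step 8: x=[5.2027] v=[-0.7769]
Step 9: x=[5.1973] v=[-0.0180]
Step 10: x=[5.4202] v=[0.7431]
First v>=0 after going negative at step 10, time=3.0000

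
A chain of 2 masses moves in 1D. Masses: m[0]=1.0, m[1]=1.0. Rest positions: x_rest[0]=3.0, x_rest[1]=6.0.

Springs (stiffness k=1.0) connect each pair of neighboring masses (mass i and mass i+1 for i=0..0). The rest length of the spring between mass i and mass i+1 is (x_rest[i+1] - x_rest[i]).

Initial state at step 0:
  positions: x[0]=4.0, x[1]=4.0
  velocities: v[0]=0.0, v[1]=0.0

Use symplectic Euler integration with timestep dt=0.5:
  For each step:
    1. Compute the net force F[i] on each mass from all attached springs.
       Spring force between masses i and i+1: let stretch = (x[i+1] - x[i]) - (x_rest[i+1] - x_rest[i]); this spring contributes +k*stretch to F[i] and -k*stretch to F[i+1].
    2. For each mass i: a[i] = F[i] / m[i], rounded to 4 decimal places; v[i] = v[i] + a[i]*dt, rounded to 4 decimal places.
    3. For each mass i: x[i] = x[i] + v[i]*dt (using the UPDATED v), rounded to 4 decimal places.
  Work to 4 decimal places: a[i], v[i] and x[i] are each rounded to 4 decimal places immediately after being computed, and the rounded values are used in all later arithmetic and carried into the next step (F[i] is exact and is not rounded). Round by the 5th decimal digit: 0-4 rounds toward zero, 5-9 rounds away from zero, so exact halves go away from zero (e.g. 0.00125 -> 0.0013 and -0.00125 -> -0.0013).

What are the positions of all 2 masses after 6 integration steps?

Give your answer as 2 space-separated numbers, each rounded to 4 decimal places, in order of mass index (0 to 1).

Answer: 2.4767 5.5235

Derivation:
Step 0: x=[4.0000 4.0000] v=[0.0000 0.0000]
Step 1: x=[3.2500 4.7500] v=[-1.5000 1.5000]
Step 2: x=[2.1250 5.8750] v=[-2.2500 2.2500]
Step 3: x=[1.1875 6.8125] v=[-1.8750 1.8750]
Step 4: x=[0.9063 7.0938] v=[-0.5625 0.5625]
Step 5: x=[1.4220 6.5782] v=[1.0313 -1.0313]
Step 6: x=[2.4767 5.5235] v=[2.1094 -2.1094]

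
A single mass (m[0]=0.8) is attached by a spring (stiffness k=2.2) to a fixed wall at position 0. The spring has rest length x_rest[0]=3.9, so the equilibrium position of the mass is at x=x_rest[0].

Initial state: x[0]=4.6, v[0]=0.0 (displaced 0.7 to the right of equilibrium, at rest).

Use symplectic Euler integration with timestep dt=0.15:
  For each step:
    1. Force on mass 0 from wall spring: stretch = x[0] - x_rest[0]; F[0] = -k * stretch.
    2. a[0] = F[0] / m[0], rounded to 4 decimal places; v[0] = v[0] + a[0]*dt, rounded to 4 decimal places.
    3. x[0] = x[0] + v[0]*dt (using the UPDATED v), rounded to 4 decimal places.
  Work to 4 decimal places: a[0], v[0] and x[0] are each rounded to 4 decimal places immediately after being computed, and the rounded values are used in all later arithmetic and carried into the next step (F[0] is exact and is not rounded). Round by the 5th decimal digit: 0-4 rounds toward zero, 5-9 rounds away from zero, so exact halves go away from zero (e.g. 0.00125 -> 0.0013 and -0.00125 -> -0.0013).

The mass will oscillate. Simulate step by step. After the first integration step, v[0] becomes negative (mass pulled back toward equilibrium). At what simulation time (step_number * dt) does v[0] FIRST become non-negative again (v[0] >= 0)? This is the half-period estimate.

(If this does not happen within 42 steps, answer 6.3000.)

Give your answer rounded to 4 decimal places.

Step 0: x=[4.6000] v=[0.0000]
Step 1: x=[4.5567] v=[-0.2888]
Step 2: x=[4.4727] v=[-0.5597]
Step 3: x=[4.3533] v=[-0.7959]
Step 4: x=[4.2059] v=[-0.9829]
Step 5: x=[4.0395] v=[-1.1091]
Step 6: x=[3.8645] v=[-1.1666]
Step 7: x=[3.6917] v=[-1.1520]
Step 8: x=[3.5318] v=[-1.0661]
Step 9: x=[3.3947] v=[-0.9142]
Step 10: x=[3.2888] v=[-0.7058]
Step 11: x=[3.2207] v=[-0.4537]
Step 12: x=[3.1947] v=[-0.1735]
Step 13: x=[3.2123] v=[0.1174]
First v>=0 after going negative at step 13, time=1.9500

Answer: 1.9500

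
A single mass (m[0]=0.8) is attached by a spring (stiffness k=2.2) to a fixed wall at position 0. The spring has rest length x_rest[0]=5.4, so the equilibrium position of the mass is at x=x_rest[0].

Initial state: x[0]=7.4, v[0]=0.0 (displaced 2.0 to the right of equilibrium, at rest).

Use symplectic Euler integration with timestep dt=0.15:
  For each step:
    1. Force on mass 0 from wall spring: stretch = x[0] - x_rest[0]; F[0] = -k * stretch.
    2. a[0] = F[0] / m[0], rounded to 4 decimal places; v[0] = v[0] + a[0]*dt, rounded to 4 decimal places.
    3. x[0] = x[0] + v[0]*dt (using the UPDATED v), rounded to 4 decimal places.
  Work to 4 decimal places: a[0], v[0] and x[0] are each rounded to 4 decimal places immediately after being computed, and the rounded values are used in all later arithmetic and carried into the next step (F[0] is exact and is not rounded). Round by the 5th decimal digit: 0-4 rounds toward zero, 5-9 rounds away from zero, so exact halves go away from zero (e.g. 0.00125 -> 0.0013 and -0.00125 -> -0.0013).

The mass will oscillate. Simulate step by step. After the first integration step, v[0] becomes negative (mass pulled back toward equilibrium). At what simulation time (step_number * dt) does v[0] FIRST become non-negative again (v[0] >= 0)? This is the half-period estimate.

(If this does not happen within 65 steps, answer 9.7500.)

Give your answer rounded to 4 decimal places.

Step 0: x=[7.4000] v=[0.0000]
Step 1: x=[7.2763] v=[-0.8250]
Step 2: x=[7.0365] v=[-1.5990]
Step 3: x=[6.6954] v=[-2.2741]
Step 4: x=[6.2741] v=[-2.8085]
Step 5: x=[5.7987] v=[-3.1691]
Step 6: x=[5.2987] v=[-3.3336]
Step 7: x=[4.8049] v=[-3.2918]
Step 8: x=[4.3480] v=[-3.0463]
Step 9: x=[3.9561] v=[-2.6124]
Step 10: x=[3.6536] v=[-2.0168]
Step 11: x=[3.4591] v=[-1.2964]
Step 12: x=[3.3847] v=[-0.4958]
Step 13: x=[3.4350] v=[0.3355]
First v>=0 after going negative at step 13, time=1.9500

Answer: 1.9500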